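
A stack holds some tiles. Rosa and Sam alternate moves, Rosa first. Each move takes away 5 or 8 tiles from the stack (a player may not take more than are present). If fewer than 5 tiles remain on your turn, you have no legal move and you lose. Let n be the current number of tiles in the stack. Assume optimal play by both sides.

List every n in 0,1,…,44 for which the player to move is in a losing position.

0, 1, 2, 3, 4, 13, 14, 15, 16, 17, 26, 27, 28, 29, 30, 39, 40, 41, 42, 43

Label each position W (a win for the player to move) or L (a loss). A position with no legal move is L; any other position is W exactly when some move reaches an L, and L when every move reaches a W.
n=0: no move → L
n=1: no move → L
n=2: no move → L
n=3: no move → L
n=4: no move → L
n=5: can move to 0, which is L ⇒ W
n=6: can move to 1, which is L ⇒ W
n=7: can move to 2, which is L ⇒ W
n=8: can move to 3, which is L ⇒ W
n=9: can move to 4, which is L ⇒ W
n=10: can move to 2, which is L ⇒ W
n=11: can move to 3, which is L ⇒ W
n=12: can move to 4, which is L ⇒ W
n=13: moves to 8(W), 5(W); every one is W ⇒ L
n=14: moves to 9(W), 6(W); every one is W ⇒ L
n=15: moves to 10(W), 7(W); every one is W ⇒ L
n=16: moves to 11(W), 8(W); every one is W ⇒ L
n=17: moves to 12(W), 9(W); every one is W ⇒ L
n=18: can move to 13, which is L ⇒ W
n=19: can move to 14, which is L ⇒ W
n=20: can move to 15, which is L ⇒ W
n=21: can move to 16, which is L ⇒ W
n=22: can move to 17, which is L ⇒ W
n=23: can move to 15, which is L ⇒ W
n=24: can move to 16, which is L ⇒ W
n=25: can move to 17, which is L ⇒ W
n=26: moves to 21(W), 18(W); every one is W ⇒ L
n=27: moves to 22(W), 19(W); every one is W ⇒ L
n=28: moves to 23(W), 20(W); every one is W ⇒ L
n=29: moves to 24(W), 21(W); every one is W ⇒ L
n=30: moves to 25(W), 22(W); every one is W ⇒ L
n=31: can move to 26, which is L ⇒ W
n=32: can move to 27, which is L ⇒ W
n=33: can move to 28, which is L ⇒ W
n=34: can move to 29, which is L ⇒ W
n=35: can move to 30, which is L ⇒ W
n=36: can move to 28, which is L ⇒ W
n=37: can move to 29, which is L ⇒ W
n=38: can move to 30, which is L ⇒ W
n=39: moves to 34(W), 31(W); every one is W ⇒ L
n=40: moves to 35(W), 32(W); every one is W ⇒ L
n=41: moves to 36(W), 33(W); every one is W ⇒ L
n=42: moves to 37(W), 34(W); every one is W ⇒ L
n=43: moves to 38(W), 35(W); every one is W ⇒ L
n=44: can move to 39, which is L ⇒ W
Reading off the rows marked L gives the requested list; there are 20 such values of n.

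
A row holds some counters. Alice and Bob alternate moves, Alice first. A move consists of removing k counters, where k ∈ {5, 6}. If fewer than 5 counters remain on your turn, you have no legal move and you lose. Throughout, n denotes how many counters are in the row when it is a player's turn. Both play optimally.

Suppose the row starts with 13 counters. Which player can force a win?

Compute win/loss labels from the base case upward. A position with no move is L. Any other position is W if it can reach an L in one move, else L.
n=0: no move → L
n=1: no move → L
n=2: no move → L
n=3: no move → L
n=4: no move → L
n=5: can move to 0, which is L ⇒ W
n=6: can move to 1, which is L ⇒ W
n=7: can move to 2, which is L ⇒ W
n=8: can move to 3, which is L ⇒ W
n=9: can move to 4, which is L ⇒ W
n=10: can move to 4, which is L ⇒ W
n=11: moves to 6(W), 5(W); every one is W ⇒ L
n=12: moves to 7(W), 6(W); every one is W ⇒ L
n=13: moves to 8(W), 7(W); every one is W ⇒ L
Every move from 13 reaches a W position, so the mover loses.

Bob wins.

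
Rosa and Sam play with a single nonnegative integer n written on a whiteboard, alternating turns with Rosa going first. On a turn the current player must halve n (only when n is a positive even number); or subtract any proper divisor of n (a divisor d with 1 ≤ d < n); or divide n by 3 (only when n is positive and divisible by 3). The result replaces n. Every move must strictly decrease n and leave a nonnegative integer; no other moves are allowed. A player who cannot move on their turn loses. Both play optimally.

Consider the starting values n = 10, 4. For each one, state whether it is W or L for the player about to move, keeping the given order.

10: W, 4: L

Classify positions by backward induction: terminal positions (no move available) are L. From any other position, the mover wins iff some move reaches an L.
n=0: no move → L
n=1: no move → L
n=2: W (go to 1, an L position)
n=3: W (go to 1, an L position)
n=4: L (options 2(W), 3(W) are all W)
n=5: W (go to 4, an L position)
n=6: W (go to 4, an L position)
n=7: L (sole option 6(W) is W)
n=8: W (go to 4, an L position)
n=9: L (options 3(W), 6(W), 8(W) are all W)
n=10: W (go to 9, an L position)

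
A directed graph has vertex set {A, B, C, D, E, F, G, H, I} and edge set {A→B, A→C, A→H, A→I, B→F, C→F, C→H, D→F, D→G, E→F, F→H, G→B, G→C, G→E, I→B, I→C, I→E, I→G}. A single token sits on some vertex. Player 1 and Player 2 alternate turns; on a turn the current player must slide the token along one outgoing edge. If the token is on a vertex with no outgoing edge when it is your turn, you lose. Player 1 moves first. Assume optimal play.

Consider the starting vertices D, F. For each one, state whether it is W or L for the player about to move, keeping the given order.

Compute win/loss labels from the base case upward. A position with no move is L. Any other position is W if it can reach an L in one move, else L.
Every edge goes from a vertex to one that appears earlier in the order H, F, B, C, E, G, I, D, A, so processing vertices in that order labels each vertex after all of its successors.
H: no outgoing edge → L
F: can move to H, which is L ⇒ W
B: the only move is to F(W), a W ⇒ L
C: can move to H, which is L ⇒ W
E: the only move is to F(W), a W ⇒ L
G: can move to E, which is L ⇒ W
I: can move to E, which is L ⇒ W
D: moves to G(W), F(W); every one is W ⇒ L
A: can move to B, which is L ⇒ W

D: L, F: W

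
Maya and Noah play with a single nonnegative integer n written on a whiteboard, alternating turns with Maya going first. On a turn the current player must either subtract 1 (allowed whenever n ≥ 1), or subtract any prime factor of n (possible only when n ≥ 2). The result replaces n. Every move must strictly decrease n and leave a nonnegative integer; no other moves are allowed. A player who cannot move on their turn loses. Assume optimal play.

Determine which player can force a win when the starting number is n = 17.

Maya wins.

Use the standard recursion: the mover loses at a terminal position; elsewhere, the mover wins exactly when some move hands the opponent an L position.
n=0: no move → L
n=1: W (go to 0, an L position)
n=2: W (go to 0, an L position)
n=3: W (go to 0, an L position)
n=4: L (options 2(W), 3(W) are all W)
n=5: W (go to 0, an L position)
n=6: W (go to 4, an L position)
n=7: W (go to 0, an L position)
n=8: L (options 6(W), 7(W) are all W)
n=9: W (go to 8, an L position)
n=10: W (go to 8, an L position)
n=11: W (go to 0, an L position)
n=12: L (options 9(W), 10(W), 11(W) are all W)
n=13: W (go to 0, an L position)
n=14: W (go to 12, an L position)
n=15: W (go to 12, an L position)
n=16: L (options 14(W), 15(W) are all W)
n=17: W (go to 0, an L position)
From 17 Maya can move to 0, reaching an L position.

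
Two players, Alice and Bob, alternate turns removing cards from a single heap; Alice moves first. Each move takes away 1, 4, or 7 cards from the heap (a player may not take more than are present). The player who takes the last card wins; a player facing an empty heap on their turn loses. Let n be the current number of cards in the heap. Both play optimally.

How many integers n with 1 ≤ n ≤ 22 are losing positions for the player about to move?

8

Positions with no move are L. A position that does have a move is losing for the player to move precisely when every available move leads to a winning position for the opponent. Fill in the labels:
n=0: no move → L
n=1: →0(L), so W
n=2: →1(W) only, which is W, so L
n=3: →2(L), so W
n=4: →0(L), so W
n=5: →4(W), 1(W) — all W, so L
n=6: →5(L), so W
n=7: →0(L), so W
n=8: →7(W), 4(W), 1(W) — all W, so L
n=9: →8(L), so W
n=10: →9(W), 6(W), 3(W) — all W, so L
n=11: →10(L), so W
n=12: →8(L), so W
n=13: →12(W), 9(W), 6(W) — all W, so L
n=14: →13(L), so W
n=15: →8(L), so W
n=16: →15(W), 12(W), 9(W) — all W, so L
n=17: →16(L), so W
n=18: →17(W), 14(W), 11(W) — all W, so L
n=19: →18(L), so W
n=20: →16(L), so W
n=21: →20(W), 17(W), 14(W) — all W, so L
n=22: →21(L), so W
L entries with 1 ≤ n ≤ 22 (n=0 is outside the asked range and is not counted): n = 2, 5, 8, 10, 13, 16, 18, 21; that makes 8.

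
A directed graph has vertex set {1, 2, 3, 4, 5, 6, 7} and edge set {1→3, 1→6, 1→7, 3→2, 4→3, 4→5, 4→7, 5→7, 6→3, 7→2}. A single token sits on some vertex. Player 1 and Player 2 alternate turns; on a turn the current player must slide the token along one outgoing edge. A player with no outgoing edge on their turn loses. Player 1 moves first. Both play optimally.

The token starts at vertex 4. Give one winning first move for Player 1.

Positions with no move are L. A position that does have a move is losing for the player to move precisely when every available move leads to a winning position for the opponent. Fill in the labels:
Every edge goes from a vertex to one that appears earlier in the order 2, 7, 3, 6, 5, 4, 1, so processing vertices in that order labels each vertex after all of its successors.
2: no outgoing edge → L
7: reaches L-position 2 → W
3: reaches L-position 2 → W
6: only reaches 3(W), which is W → L
5: only reaches 7(W), which is W → L
4: reaches L-position 5 → W
1: reaches L-position 6 → W
From 4, the L positions reachable in one move are: 5.

Move to 5.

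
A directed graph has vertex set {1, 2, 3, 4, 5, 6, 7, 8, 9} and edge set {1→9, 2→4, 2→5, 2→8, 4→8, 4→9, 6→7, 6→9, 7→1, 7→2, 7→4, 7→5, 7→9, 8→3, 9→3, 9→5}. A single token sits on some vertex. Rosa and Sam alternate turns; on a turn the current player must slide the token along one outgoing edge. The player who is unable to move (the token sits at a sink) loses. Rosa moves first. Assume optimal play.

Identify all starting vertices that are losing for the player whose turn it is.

1, 3, 4, 5, 6

Compute win/loss labels from the base case upward. A position with no move is L. Any other position is W if it can reach an L in one move, else L.
Every edge goes from a vertex to one that appears earlier in the order 5, 3, 9, 8, 4, 1, 2, 7, 6, so processing vertices in that order labels each vertex after all of its successors.
5: no outgoing edge → L
3: no outgoing edge → L
9: reaches L-position 3 → W
8: reaches L-position 3 → W
4: only reaches 8(W), 9(W), all W → L
1: only reaches 9(W), which is W → L
2: reaches L-position 4 → W
7: reaches L-position 1 → W
6: only reaches 7(W), 9(W), all W → L
Reading off the rows marked L gives the requested list; there are 5 such vertices.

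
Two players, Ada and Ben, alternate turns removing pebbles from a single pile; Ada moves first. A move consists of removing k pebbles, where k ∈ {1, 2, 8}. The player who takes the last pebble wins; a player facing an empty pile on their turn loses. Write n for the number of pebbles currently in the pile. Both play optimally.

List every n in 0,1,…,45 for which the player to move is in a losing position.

Compute win/loss labels from the base case upward. A position with no move is L. Any other position is W if it can reach an L in one move, else L.
n=0: no move → L
n=1: can move to 0, which is L ⇒ W
n=2: can move to 0, which is L ⇒ W
n=3: moves to 2(W), 1(W); every one is W ⇒ L
n=4: can move to 3, which is L ⇒ W
n=5: can move to 3, which is L ⇒ W
n=6: moves to 5(W), 4(W); every one is W ⇒ L
n=7: can move to 6, which is L ⇒ W
n=8: can move to 6, which is L ⇒ W
n=9: moves to 8(W), 7(W), 1(W); every one is W ⇒ L
n=10: can move to 9, which is L ⇒ W
n=11: can move to 9, which is L ⇒ W
n=12: moves to 11(W), 10(W), 4(W); every one is W ⇒ L
n=13: can move to 12, which is L ⇒ W
n=14: can move to 12, which is L ⇒ W
n=15: moves to 14(W), 13(W), 7(W); every one is W ⇒ L
n=16: can move to 15, which is L ⇒ W
n=17: can move to 15, which is L ⇒ W
n=18: moves to 17(W), 16(W), 10(W); every one is W ⇒ L
n=19: can move to 18, which is L ⇒ W
n=20: can move to 18, which is L ⇒ W
n=21: moves to 20(W), 19(W), 13(W); every one is W ⇒ L
n=22: can move to 21, which is L ⇒ W
n=23: can move to 21, which is L ⇒ W
n=24: moves to 23(W), 22(W), 16(W); every one is W ⇒ L
n=25: can move to 24, which is L ⇒ W
n=26: can move to 24, which is L ⇒ W
n=27: moves to 26(W), 25(W), 19(W); every one is W ⇒ L
n=28: can move to 27, which is L ⇒ W
n=29: can move to 27, which is L ⇒ W
n=30: moves to 29(W), 28(W), 22(W); every one is W ⇒ L
n=31: can move to 30, which is L ⇒ W
n=32: can move to 30, which is L ⇒ W
n=33: moves to 32(W), 31(W), 25(W); every one is W ⇒ L
n=34: can move to 33, which is L ⇒ W
n=35: can move to 33, which is L ⇒ W
n=36: moves to 35(W), 34(W), 28(W); every one is W ⇒ L
n=37: can move to 36, which is L ⇒ W
n=38: can move to 36, which is L ⇒ W
n=39: moves to 38(W), 37(W), 31(W); every one is W ⇒ L
n=40: can move to 39, which is L ⇒ W
n=41: can move to 39, which is L ⇒ W
n=42: moves to 41(W), 40(W), 34(W); every one is W ⇒ L
n=43: can move to 42, which is L ⇒ W
n=44: can move to 42, which is L ⇒ W
n=45: moves to 44(W), 43(W), 37(W); every one is W ⇒ L
The losing starting values of n are exactly the entries labelled L in this table (16 of them).

0, 3, 6, 9, 12, 15, 18, 21, 24, 27, 30, 33, 36, 39, 42, 45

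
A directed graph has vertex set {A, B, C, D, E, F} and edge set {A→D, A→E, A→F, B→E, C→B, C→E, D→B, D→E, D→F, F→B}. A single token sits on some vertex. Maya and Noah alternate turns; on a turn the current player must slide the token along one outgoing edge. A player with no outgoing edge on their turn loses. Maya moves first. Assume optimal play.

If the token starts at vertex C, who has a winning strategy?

Label each position W (a win for the player to move) or L (a loss). A position with no legal move is L; any other position is W exactly when some move reaches an L, and L when every move reaches a W.
Every edge goes from a vertex to one that appears earlier in the order E, B, F, D, A, C, so processing vertices in that order labels each vertex after all of its successors.
E: no outgoing edge → L
B: can move to E, which is L ⇒ W
F: the only move is to B(W), a W ⇒ L
D: can move to F, which is L ⇒ W
A: can move to F, which is L ⇒ W
C: can move to E, which is L ⇒ W
From C Maya can move to E, reaching an L position.

Maya wins.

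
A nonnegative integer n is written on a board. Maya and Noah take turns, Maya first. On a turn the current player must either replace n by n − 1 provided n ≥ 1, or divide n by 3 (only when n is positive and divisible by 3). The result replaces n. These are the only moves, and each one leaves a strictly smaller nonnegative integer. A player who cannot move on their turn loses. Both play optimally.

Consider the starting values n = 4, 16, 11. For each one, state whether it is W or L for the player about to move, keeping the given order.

4: L, 16: W, 11: L

Positions with no move are L. A position that does have a move is losing for the player to move precisely when every available move leads to a winning position for the opponent. Fill in the labels:
n=0: no move → L
n=1: W (go to 0, an L position)
n=2: L (sole option 1(W) is W)
n=3: W (go to 2, an L position)
n=4: L (sole option 3(W) is W)
n=5: W (go to 4, an L position)
n=6: W (go to 2, an L position)
n=7: L (sole option 6(W) is W)
n=8: W (go to 7, an L position)
n=9: L (options 3(W), 8(W) are all W)
n=10: W (go to 9, an L position)
n=11: L (sole option 10(W) is W)
n=12: W (go to 4, an L position)
n=13: L (sole option 12(W) is W)
n=14: W (go to 13, an L position)
n=15: L (options 5(W), 14(W) are all W)
n=16: W (go to 15, an L position)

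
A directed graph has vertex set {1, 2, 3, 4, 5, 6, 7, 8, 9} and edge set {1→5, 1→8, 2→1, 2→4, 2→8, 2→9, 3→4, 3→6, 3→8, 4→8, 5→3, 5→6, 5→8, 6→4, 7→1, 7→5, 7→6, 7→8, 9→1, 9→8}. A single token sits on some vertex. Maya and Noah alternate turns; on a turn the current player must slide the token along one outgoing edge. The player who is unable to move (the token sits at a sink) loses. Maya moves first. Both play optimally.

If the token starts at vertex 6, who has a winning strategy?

Noah wins.

Label each position W (a win for the player to move) or L (a loss). A position with no legal move is L; any other position is W exactly when some move reaches an L, and L when every move reaches a W.
Every edge goes from a vertex to one that appears earlier in the order 8, 4, 6, 3, 5, 1, 7, 9, 2, so processing vertices in that order labels each vertex after all of its successors.
8: no outgoing edge → L
4: can move to 8, which is L ⇒ W
6: the only move is to 4(W), a W ⇒ L
3: can move to 6, which is L ⇒ W
5: can move to 6, which is L ⇒ W
1: can move to 8, which is L ⇒ W
7: can move to 6, which is L ⇒ W
9: can move to 8, which is L ⇒ W
2: can move to 8, which is L ⇒ W
Every move from 6 reaches a W position, so the mover loses.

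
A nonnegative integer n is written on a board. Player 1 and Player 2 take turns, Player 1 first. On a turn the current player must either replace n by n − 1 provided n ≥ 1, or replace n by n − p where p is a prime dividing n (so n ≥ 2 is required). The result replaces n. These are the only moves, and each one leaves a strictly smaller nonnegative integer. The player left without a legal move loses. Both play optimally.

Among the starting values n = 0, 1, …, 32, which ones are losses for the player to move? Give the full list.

0, 4, 8, 12, 16, 20, 24, 28, 32

Build the W/L table. Terminal = L. A non-terminal position is W if it has a move to some L; otherwise it is L.
n=0: no move → L
n=1: can move to 0, which is L ⇒ W
n=2: can move to 0, which is L ⇒ W
n=3: can move to 0, which is L ⇒ W
n=4: moves to 2(W), 3(W); every one is W ⇒ L
n=5: can move to 0, which is L ⇒ W
n=6: can move to 4, which is L ⇒ W
n=7: can move to 0, which is L ⇒ W
n=8: moves to 6(W), 7(W); every one is W ⇒ L
n=9: can move to 8, which is L ⇒ W
n=10: can move to 8, which is L ⇒ W
n=11: can move to 0, which is L ⇒ W
n=12: moves to 9(W), 10(W), 11(W); every one is W ⇒ L
n=13: can move to 0, which is L ⇒ W
n=14: can move to 12, which is L ⇒ W
n=15: can move to 12, which is L ⇒ W
n=16: moves to 14(W), 15(W); every one is W ⇒ L
n=17: can move to 0, which is L ⇒ W
n=18: can move to 16, which is L ⇒ W
n=19: can move to 0, which is L ⇒ W
n=20: moves to 15(W), 18(W), 19(W); every one is W ⇒ L
n=21: can move to 20, which is L ⇒ W
n=22: can move to 20, which is L ⇒ W
n=23: can move to 0, which is L ⇒ W
n=24: moves to 21(W), 22(W), 23(W); every one is W ⇒ L
n=25: can move to 20, which is L ⇒ W
n=26: can move to 24, which is L ⇒ W
n=27: can move to 24, which is L ⇒ W
n=28: moves to 21(W), 26(W), 27(W); every one is W ⇒ L
n=29: can move to 0, which is L ⇒ W
n=30: can move to 28, which is L ⇒ W
n=31: can move to 0, which is L ⇒ W
n=32: moves to 30(W), 31(W); every one is W ⇒ L
The losing starting values of n are exactly the entries labelled L in this table (9 of them).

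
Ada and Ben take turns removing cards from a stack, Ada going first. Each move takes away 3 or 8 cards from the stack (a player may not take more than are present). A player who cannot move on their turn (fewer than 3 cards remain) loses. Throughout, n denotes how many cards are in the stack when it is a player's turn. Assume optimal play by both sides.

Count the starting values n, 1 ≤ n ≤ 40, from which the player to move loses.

Classify positions by backward induction: terminal positions (no move available) are L. From any other position, the mover wins iff some move reaches an L.
n=0: no move → L
n=1: no move → L
n=2: no move → L
n=3: reaches L-position 0 → W
n=4: reaches L-position 1 → W
n=5: reaches L-position 2 → W
n=6: only reaches 3(W), which is W → L
n=7: only reaches 4(W), which is W → L
n=8: reaches L-position 0 → W
n=9: reaches L-position 6 → W
n=10: reaches L-position 7 → W
n=11: only reaches 8(W), 3(W), all W → L
n=12: only reaches 9(W), 4(W), all W → L
n=13: only reaches 10(W), 5(W), all W → L
n=14: reaches L-position 11 → W
n=15: reaches L-position 12 → W
n=16: reaches L-position 13 → W
n=17: only reaches 14(W), 9(W), all W → L
n=18: only reaches 15(W), 10(W), all W → L
n=19: reaches L-position 11 → W
n=20: reaches L-position 17 → W
n=21: reaches L-position 18 → W
n=22: only reaches 19(W), 14(W), all W → L
n=23: only reaches 20(W), 15(W), all W → L
n=24: only reaches 21(W), 16(W), all W → L
n=25: reaches L-position 22 → W
n=26: reaches L-position 23 → W
n=27: reaches L-position 24 → W
n=28: only reaches 25(W), 20(W), all W → L
n=29: only reaches 26(W), 21(W), all W → L
n=30: reaches L-position 22 → W
n=31: reaches L-position 28 → W
n=32: reaches L-position 29 → W
n=33: only reaches 30(W), 25(W), all W → L
n=34: only reaches 31(W), 26(W), all W → L
n=35: only reaches 32(W), 27(W), all W → L
n=36: reaches L-position 33 → W
n=37: reaches L-position 34 → W
n=38: reaches L-position 35 → W
n=39: only reaches 36(W), 31(W), all W → L
n=40: only reaches 37(W), 32(W), all W → L
L entries with 1 ≤ n ≤ 40 (n=0 is outside the asked range and is not counted): n = 1, 2, 6, 7, 11, 12, 13, 17, 18, 22, 23, 24, 28, 29, 33, 34, 35, 39, 40; that makes 19.

19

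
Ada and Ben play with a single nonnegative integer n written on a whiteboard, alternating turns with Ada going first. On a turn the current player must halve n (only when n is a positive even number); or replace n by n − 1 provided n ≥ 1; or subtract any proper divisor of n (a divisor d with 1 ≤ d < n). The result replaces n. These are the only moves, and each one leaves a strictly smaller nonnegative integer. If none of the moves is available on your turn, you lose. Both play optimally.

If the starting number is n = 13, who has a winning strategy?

Ben wins.

Build the W/L table. Terminal = L. A non-terminal position is W if it has a move to some L; otherwise it is L.
n=0: no move → L
n=1: can move to 0, which is L ⇒ W
n=2: the only move is to 1(W), a W ⇒ L
n=3: can move to 2, which is L ⇒ W
n=4: can move to 2, which is L ⇒ W
n=5: the only move is to 4(W), a W ⇒ L
n=6: can move to 5, which is L ⇒ W
n=7: the only move is to 6(W), a W ⇒ L
n=8: can move to 7, which is L ⇒ W
n=9: moves to 6(W), 8(W); every one is W ⇒ L
n=10: can move to 5, which is L ⇒ W
n=11: the only move is to 10(W), a W ⇒ L
n=12: can move to 9, which is L ⇒ W
n=13: the only move is to 12(W), a W ⇒ L
Every move from 13 reaches a W position, so the mover loses.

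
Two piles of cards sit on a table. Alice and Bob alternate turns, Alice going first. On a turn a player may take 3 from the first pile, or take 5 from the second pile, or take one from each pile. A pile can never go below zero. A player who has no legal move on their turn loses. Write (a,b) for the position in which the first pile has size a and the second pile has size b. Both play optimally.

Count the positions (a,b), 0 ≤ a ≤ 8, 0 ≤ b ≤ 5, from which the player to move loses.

25

Label each position W (a win for the player to move) or L (a loss). A position with no legal move is L; any other position is W exactly when some move reaches an L, and L when every move reaches a W.
Every move lowers a or b (never raises either), so fill the grid row by row in increasing a, and left to right within a row: each cell's successors are then already labelled.
      b=0  b=1  b=2  b=3  b=4  b=5
a=0:    L    L    L    L    L    W
a=1:    L    W    W    W    W    W
a=2:    L    W    L    L    L    W
a=3:    W    W    W    W    W    W
a=4:    W    L    L    L    L    L
a=5:    W    L    W    W    W    W
a=6:    L    L    W    L    L    W
a=7:    L    W    W    W    W    W
a=8:    L    W    L    L    L    W
Cells with no legal move (terminal, hence L): (0,0), (0,1), (0,2), (0,3), (0,4), (1,0), (2,0).
The remaining L cells, each justified by listing all of its moves:
(2,2): only reaches (1,1)(W), which is W → L
(2,3): only reaches (1,2)(W), which is W → L
(2,4): only reaches (1,3)(W), which is W → L
(4,1): only reaches (1,1)(W), (3,0)(W), all W → L
(4,2): only reaches (1,2)(W), (3,1)(W), all W → L
(4,3): only reaches (1,3)(W), (3,2)(W), all W → L
(4,4): only reaches (1,4)(W), (3,3)(W), all W → L
(4,5): only reaches (1,5)(W), (4,0)(W), (3,4)(W), all W → L
(5,1): only reaches (2,1)(W), (4,0)(W), all W → L
(6,0): only reaches (3,0)(W), which is W → L
(6,1): only reaches (3,1)(W), (5,0)(W), all W → L
(6,3): only reaches (3,3)(W), (5,2)(W), all W → L
(6,4): only reaches (3,4)(W), (5,3)(W), all W → L
(7,0): only reaches (4,0)(W), which is W → L
(8,0): only reaches (5,0)(W), which is W → L
(8,2): only reaches (5,2)(W), (7,1)(W), all W → L
(8,3): only reaches (5,3)(W), (7,2)(W), all W → L
(8,4): only reaches (5,4)(W), (7,3)(W), all W → L
Every other cell has at least one move into one of the L cells above, so it is W.
L cells per row: a=0: 5, a=1: 1, a=2: 4, a=3: 0, a=4: 5, a=5: 1, a=6: 4, a=7: 1, a=8: 4; total 25.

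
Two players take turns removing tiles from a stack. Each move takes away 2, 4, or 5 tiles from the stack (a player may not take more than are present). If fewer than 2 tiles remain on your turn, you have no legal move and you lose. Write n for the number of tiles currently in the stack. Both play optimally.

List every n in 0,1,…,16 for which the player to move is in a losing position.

0, 1, 7, 8, 14, 15

Use the standard recursion: the mover loses at a terminal position; elsewhere, the mover wins exactly when some move hands the opponent an L position.
n=0: no move → L
n=1: no move → L
n=2: reaches L-position 0 → W
n=3: reaches L-position 1 → W
n=4: reaches L-position 0 → W
n=5: reaches L-position 1 → W
n=6: reaches L-position 1 → W
n=7: only reaches 5(W), 3(W), 2(W), all W → L
n=8: only reaches 6(W), 4(W), 3(W), all W → L
n=9: reaches L-position 7 → W
n=10: reaches L-position 8 → W
n=11: reaches L-position 7 → W
n=12: reaches L-position 8 → W
n=13: reaches L-position 8 → W
n=14: only reaches 12(W), 10(W), 9(W), all W → L
n=15: only reaches 13(W), 11(W), 10(W), all W → L
n=16: reaches L-position 14 → W
The losing starting values of n are exactly the entries labelled L in this table (6 of them).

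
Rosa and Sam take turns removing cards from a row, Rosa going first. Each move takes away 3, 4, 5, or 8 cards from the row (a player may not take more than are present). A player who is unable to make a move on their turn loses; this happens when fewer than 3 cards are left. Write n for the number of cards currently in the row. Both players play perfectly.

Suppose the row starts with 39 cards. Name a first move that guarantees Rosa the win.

Remove 4, leaving 35.

Positions with no move are L. A position that does have a move is losing for the player to move precisely when every available move leads to a winning position for the opponent. Fill in the labels:
n=0: no move → L
n=1: no move → L
n=2: no move → L
n=3: →0(L), so W
n=4: →1(L), so W
n=5: →2(L), so W
n=6: →2(L), so W
n=7: →2(L), so W
n=8: →0(L), so W
n=9: →1(L), so W
n=10: →2(L), so W
n=11: →8(W), 7(W), 6(W), 3(W) — all W, so L
n=12: →9(W), 8(W), 7(W), 4(W) — all W, so L
n=13: →10(W), 9(W), 8(W), 5(W) — all W, so L
n=14: →11(L), so W
n=15: →12(L), so W
n=16: →13(L), so W
n=17: →13(L), so W
n=18: →13(L), so W
n=19: →11(L), so W
n=20: →12(L), so W
n=21: →13(L), so W
n=22: →19(W), 18(W), 17(W), 14(W) — all W, so L
n=23: →20(W), 19(W), 18(W), 15(W) — all W, so L
n=24: →21(W), 20(W), 19(W), 16(W) — all W, so L
n=25: →22(L), so W
n=26: →23(L), so W
n=27: →24(L), so W
n=28: →24(L), so W
n=29: →24(L), so W
n=30: →22(L), so W
n=31: →23(L), so W
n=32: →24(L), so W
n=33: →30(W), 29(W), 28(W), 25(W) — all W, so L
n=34: →31(W), 30(W), 29(W), 26(W) — all W, so L
n=35: →32(W), 31(W), 30(W), 27(W) — all W, so L
n=36: →33(L), so W
n=37: →34(L), so W
n=38: →35(L), so W
n=39: →35(L), so W
From 39, the L positions reachable in one move are: 35, 34. Any move reaching one of these is winning.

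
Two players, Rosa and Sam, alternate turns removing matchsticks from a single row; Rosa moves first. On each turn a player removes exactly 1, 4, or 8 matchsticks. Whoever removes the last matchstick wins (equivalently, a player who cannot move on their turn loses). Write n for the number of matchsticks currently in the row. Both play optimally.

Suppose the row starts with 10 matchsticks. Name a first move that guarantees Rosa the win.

Remove 8, leaving 2.

Positions with no move are L. A position that does have a move is losing for the player to move precisely when every available move leads to a winning position for the opponent. Fill in the labels:
n=0: no move → L
n=1: W (go to 0, an L position)
n=2: L (sole option 1(W) is W)
n=3: W (go to 2, an L position)
n=4: W (go to 0, an L position)
n=5: L (options 4(W), 1(W) are all W)
n=6: W (go to 5, an L position)
n=7: L (options 6(W), 3(W) are all W)
n=8: W (go to 7, an L position)
n=9: W (go to 5, an L position)
n=10: W (go to 2, an L position)
From 10, the L positions reachable in one move are: 2.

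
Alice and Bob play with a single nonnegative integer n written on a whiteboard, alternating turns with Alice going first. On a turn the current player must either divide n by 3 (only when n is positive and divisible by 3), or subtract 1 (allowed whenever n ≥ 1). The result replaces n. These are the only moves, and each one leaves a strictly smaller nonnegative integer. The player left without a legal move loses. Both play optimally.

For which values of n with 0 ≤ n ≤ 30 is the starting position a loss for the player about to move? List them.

0, 2, 4, 7, 9, 11, 13, 15, 17, 19, 22, 24, 26, 28, 30

Use the standard recursion: the mover loses at a terminal position; elsewhere, the mover wins exactly when some move hands the opponent an L position.
n=0: no move → L
n=1: W (go to 0, an L position)
n=2: L (sole option 1(W) is W)
n=3: W (go to 2, an L position)
n=4: L (sole option 3(W) is W)
n=5: W (go to 4, an L position)
n=6: W (go to 2, an L position)
n=7: L (sole option 6(W) is W)
n=8: W (go to 7, an L position)
n=9: L (options 3(W), 8(W) are all W)
n=10: W (go to 9, an L position)
n=11: L (sole option 10(W) is W)
n=12: W (go to 4, an L position)
n=13: L (sole option 12(W) is W)
n=14: W (go to 13, an L position)
n=15: L (options 5(W), 14(W) are all W)
n=16: W (go to 15, an L position)
n=17: L (sole option 16(W) is W)
n=18: W (go to 17, an L position)
n=19: L (sole option 18(W) is W)
n=20: W (go to 19, an L position)
n=21: W (go to 7, an L position)
n=22: L (sole option 21(W) is W)
n=23: W (go to 22, an L position)
n=24: L (options 8(W), 23(W) are all W)
n=25: W (go to 24, an L position)
n=26: L (sole option 25(W) is W)
n=27: W (go to 9, an L position)
n=28: L (sole option 27(W) is W)
n=29: W (go to 28, an L position)
n=30: L (options 10(W), 29(W) are all W)
Reading off the rows marked L gives the requested list; there are 15 such values of n.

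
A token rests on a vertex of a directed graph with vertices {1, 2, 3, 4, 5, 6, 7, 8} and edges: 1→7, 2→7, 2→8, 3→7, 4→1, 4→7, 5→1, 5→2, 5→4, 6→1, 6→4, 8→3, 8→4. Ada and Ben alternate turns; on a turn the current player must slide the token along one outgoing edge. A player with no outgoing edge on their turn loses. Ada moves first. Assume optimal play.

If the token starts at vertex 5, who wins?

Use the standard recursion: the mover loses at a terminal position; elsewhere, the mover wins exactly when some move hands the opponent an L position.
Every edge goes from a vertex to one that appears earlier in the order 7, 1, 3, 4, 8, 2, 6, 5, so processing vertices in that order labels each vertex after all of its successors.
7: no outgoing edge → L
1: →7(L), so W
3: →7(L), so W
4: →7(L), so W
8: →4(W), 3(W) — all W, so L
2: →8(L), so W
6: →4(W), 1(W) — all W, so L
5: →2(W), 4(W), 1(W) — all W, so L
The starting position 5 is L: whatever Ada does, the opponent receives a W position.

Ben wins.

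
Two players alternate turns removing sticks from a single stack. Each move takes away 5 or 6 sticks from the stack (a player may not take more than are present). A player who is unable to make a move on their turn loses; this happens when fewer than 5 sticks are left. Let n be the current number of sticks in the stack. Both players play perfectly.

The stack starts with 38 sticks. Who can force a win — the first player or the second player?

The first player wins.

Build the W/L table. Terminal = L. A non-terminal position is W if it has a move to some L; otherwise it is L.
n=0: no move → L
n=1: no move → L
n=2: no move → L
n=3: no move → L
n=4: no move → L
n=5: →0(L), so W
n=6: →1(L), so W
n=7: →2(L), so W
n=8: →3(L), so W
n=9: →4(L), so W
n=10: →4(L), so W
n=11: →6(W), 5(W) — all W, so L
n=12: →7(W), 6(W) — all W, so L
n=13: →8(W), 7(W) — all W, so L
n=14: →9(W), 8(W) — all W, so L
n=15: →10(W), 9(W) — all W, so L
n=16: →11(L), so W
n=17: →12(L), so W
n=18: →13(L), so W
n=19: →14(L), so W
n=20: →15(L), so W
n=21: →15(L), so W
n=22: →17(W), 16(W) — all W, so L
n=23: →18(W), 17(W) — all W, so L
n=24: →19(W), 18(W) — all W, so L
n=25: →20(W), 19(W) — all W, so L
n=26: →21(W), 20(W) — all W, so L
n=27: →22(L), so W
n=28: →23(L), so W
n=29: →24(L), so W
n=30: →25(L), so W
n=31: →26(L), so W
n=32: →26(L), so W
n=33: →28(W), 27(W) — all W, so L
n=34: →29(W), 28(W) — all W, so L
n=35: →30(W), 29(W) — all W, so L
n=36: →31(W), 30(W) — all W, so L
n=37: →32(W), 31(W) — all W, so L
n=38: →33(L), so W
From 38 the player to move can remove 5, leaving 33, reaching an L position.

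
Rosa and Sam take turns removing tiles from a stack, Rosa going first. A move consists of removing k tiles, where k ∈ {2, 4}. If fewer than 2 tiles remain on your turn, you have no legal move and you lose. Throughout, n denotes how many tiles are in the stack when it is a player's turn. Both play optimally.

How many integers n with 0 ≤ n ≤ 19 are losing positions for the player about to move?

8

Compute win/loss labels from the base case upward. A position with no move is L. Any other position is W if it can reach an L in one move, else L.
n=0: no move → L
n=1: no move → L
n=2: W (go to 0, an L position)
n=3: W (go to 1, an L position)
n=4: W (go to 0, an L position)
n=5: W (go to 1, an L position)
n=6: L (options 4(W), 2(W) are all W)
n=7: L (options 5(W), 3(W) are all W)
n=8: W (go to 6, an L position)
n=9: W (go to 7, an L position)
n=10: W (go to 6, an L position)
n=11: W (go to 7, an L position)
n=12: L (options 10(W), 8(W) are all W)
n=13: L (options 11(W), 9(W) are all W)
n=14: W (go to 12, an L position)
n=15: W (go to 13, an L position)
n=16: W (go to 12, an L position)
n=17: W (go to 13, an L position)
n=18: L (options 16(W), 14(W) are all W)
n=19: L (options 17(W), 15(W) are all W)
L entries with 0 ≤ n ≤ 19: n = 0, 1, 6, 7, 12, 13, 18, 19; that makes 8.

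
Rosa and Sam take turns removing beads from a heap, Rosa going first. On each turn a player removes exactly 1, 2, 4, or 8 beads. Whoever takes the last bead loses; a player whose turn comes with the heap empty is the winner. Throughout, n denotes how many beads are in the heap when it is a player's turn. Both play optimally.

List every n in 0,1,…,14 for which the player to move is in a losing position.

Positions with no move are W. A position that does have a move is losing for the player to move precisely when every available move leads to a winning position for the opponent. Fill in the labels:
n=0: no move; the opponent has just taken the last bead and therefore loses → W
n=1: the only move is to 0(W), a W ⇒ L
n=2: can move to 1, which is L ⇒ W
n=3: can move to 1, which is L ⇒ W
n=4: moves to 3(W), 2(W), 0(W); every one is W ⇒ L
n=5: can move to 4, which is L ⇒ W
n=6: can move to 4, which is L ⇒ W
n=7: moves to 6(W), 5(W), 3(W); every one is W ⇒ L
n=8: can move to 7, which is L ⇒ W
n=9: can move to 7, which is L ⇒ W
n=10: moves to 9(W), 8(W), 6(W), 2(W); every one is W ⇒ L
n=11: can move to 10, which is L ⇒ W
n=12: can move to 10, which is L ⇒ W
n=13: moves to 12(W), 11(W), 9(W), 5(W); every one is W ⇒ L
n=14: can move to 13, which is L ⇒ W
The losing starting values of n are exactly the entries labelled L in this table (5 of them).

1, 4, 7, 10, 13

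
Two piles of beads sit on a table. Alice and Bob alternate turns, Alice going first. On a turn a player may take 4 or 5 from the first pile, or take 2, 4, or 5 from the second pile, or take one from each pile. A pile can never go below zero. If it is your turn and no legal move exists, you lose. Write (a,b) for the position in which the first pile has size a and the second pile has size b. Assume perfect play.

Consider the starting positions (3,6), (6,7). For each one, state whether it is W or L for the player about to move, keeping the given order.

Compute win/loss labels from the base case upward. A position with no move is L. Any other position is W if it can reach an L in one move, else L.
No move ever increases a pile, so every position that can arise here has a ≤ 6 and b ≤ 7; it is enough to label the cells with 0 ≤ a ≤ 6 and 0 ≤ b ≤ 7.
Every move lowers a or b (never raises either), so fill the grid row by row in increasing a, and left to right within a row: each cell's successors are then already labelled.
      b=0  b=1  b=2  b=3  b=4  b=5  b=6  b=7
a=0:    L    L    W    W    W    W    W    L
a=1:    L    W    W    L    W    W    L    W
a=2:    L    W    W    L    W    W    L    W
a=3:    L    W    W    L    W    W    L    W
a=4:    W    W    L    L    W    W    W    W
a=5:    W    W    L    W    W    L    W    W
a=6:    W    L    L    W    W    W    W    W
Cells with no legal move (terminal, hence L): (0,0), (0,1), (1,0), (2,0), (3,0).
The remaining L cells, each justified by listing all of its moves:
(0,7): →(0,5)(W), (0,3)(W), (0,2)(W) — all W, so L
(1,3): →(1,1)(W), (0,2)(W) — all W, so L
(1,6): →(1,4)(W), (1,2)(W), (1,1)(W), (0,5)(W) — all W, so L
(2,3): →(2,1)(W), (1,2)(W) — all W, so L
(2,6): →(2,4)(W), (2,2)(W), (2,1)(W), (1,5)(W) — all W, so L
(3,3): →(3,1)(W), (2,2)(W) — all W, so L
(3,6): →(3,4)(W), (3,2)(W), (3,1)(W), (2,5)(W) — all W, so L
(4,2): →(0,2)(W), (4,0)(W), (3,1)(W) — all W, so L
(4,3): →(0,3)(W), (4,1)(W), (3,2)(W) — all W, so L
(5,2): →(1,2)(W), (0,2)(W), (5,0)(W), (4,1)(W) — all W, so L
(5,5): →(1,5)(W), (0,5)(W), (5,3)(W), (5,1)(W), (5,0)(W), (4,4)(W) — all W, so L
(6,1): →(2,1)(W), (1,1)(W), (5,0)(W) — all W, so L
(6,2): →(2,2)(W), (1,2)(W), (6,0)(W), (5,1)(W) — all W, so L
Every other cell has at least one move into one of the L cells above, so it is W.
(3,6): one of the L cells justified above, so L
(6,7): the move to (6,2) reaches an L cell, so W

(3,6): L, (6,7): W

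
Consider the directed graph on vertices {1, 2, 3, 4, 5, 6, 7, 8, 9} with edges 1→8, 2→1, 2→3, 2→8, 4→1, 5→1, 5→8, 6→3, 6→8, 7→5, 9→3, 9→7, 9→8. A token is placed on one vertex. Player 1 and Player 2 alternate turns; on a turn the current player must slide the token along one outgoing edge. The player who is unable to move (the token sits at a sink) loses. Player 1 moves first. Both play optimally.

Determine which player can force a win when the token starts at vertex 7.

Work bottom-up. With no move the player to move loses. Otherwise the position is W if at least one move leads to an L position for the opponent, and L if every move leads to a W.
Every edge goes from a vertex to one that appears earlier in the order 8, 3, 1, 4, 6, 5, 7, 9, 2, so processing vertices in that order labels each vertex after all of its successors.
8: no outgoing edge → L
3: no outgoing edge → L
1: reaches L-position 8 → W
4: only reaches 1(W), which is W → L
6: reaches L-position 3 → W
5: reaches L-position 8 → W
7: only reaches 5(W), which is W → L
9: reaches L-position 7 → W
2: reaches L-position 3 → W
The starting position 7 is L: whatever Player 1 does, the opponent receives a W position.

Player 2 wins.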